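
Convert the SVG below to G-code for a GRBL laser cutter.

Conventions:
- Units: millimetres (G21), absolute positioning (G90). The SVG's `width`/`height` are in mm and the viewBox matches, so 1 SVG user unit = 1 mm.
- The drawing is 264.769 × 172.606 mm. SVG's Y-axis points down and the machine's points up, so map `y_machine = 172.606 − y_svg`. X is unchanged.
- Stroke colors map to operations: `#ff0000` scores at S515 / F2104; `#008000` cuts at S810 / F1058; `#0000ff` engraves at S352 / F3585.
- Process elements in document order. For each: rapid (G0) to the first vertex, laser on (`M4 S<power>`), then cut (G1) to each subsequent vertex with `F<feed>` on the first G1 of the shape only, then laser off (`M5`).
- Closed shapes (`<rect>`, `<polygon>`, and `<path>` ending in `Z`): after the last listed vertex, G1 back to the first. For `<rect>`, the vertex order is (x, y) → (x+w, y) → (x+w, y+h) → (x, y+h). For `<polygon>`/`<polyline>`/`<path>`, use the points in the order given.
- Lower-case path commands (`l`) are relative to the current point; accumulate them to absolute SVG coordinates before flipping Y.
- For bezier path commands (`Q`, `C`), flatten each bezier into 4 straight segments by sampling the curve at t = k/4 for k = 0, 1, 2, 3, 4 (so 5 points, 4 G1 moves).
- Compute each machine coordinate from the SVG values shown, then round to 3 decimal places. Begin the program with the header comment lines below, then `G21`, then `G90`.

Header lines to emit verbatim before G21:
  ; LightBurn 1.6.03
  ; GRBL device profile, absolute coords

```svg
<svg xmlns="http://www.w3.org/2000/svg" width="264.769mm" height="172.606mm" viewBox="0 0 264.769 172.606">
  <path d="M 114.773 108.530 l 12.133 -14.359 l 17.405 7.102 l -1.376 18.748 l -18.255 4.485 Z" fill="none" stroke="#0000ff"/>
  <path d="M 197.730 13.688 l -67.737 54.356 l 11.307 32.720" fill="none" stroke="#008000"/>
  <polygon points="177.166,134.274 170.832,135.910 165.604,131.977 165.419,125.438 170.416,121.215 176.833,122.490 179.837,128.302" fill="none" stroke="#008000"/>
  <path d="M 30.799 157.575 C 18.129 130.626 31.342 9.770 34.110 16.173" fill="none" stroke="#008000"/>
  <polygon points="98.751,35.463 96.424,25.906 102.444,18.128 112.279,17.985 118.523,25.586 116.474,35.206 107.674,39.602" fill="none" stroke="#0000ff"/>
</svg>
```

; LightBurn 1.6.03
; GRBL device profile, absolute coords
G21
G90
G0 X114.773 Y64.076
M4 S352
G1 X126.906 Y78.435 F3585
G1 X144.311 Y71.333
G1 X142.935 Y52.585
G1 X124.680 Y48.100
G1 X114.773 Y64.076
M5
G0 X197.730 Y158.918
M4 S810
G1 X129.993 Y104.562 F1058
G1 X141.300 Y71.842
M5
G0 X177.166 Y38.332
M4 S810
G1 X170.832 Y36.696 F1058
G1 X165.604 Y40.629
G1 X165.419 Y47.168
G1 X170.416 Y51.391
G1 X176.833 Y50.116
G1 X179.837 Y44.304
G1 X177.166 Y38.332
M5
G0 X30.799 Y15.031
M4 S810
G1 X25.582 Y49.395 F1058
G1 X26.665 Y98.239
G1 X30.643 Y140.830
G1 X34.110 Y156.433
M5
G0 X98.751 Y137.143
M4 S352
G1 X96.424 Y146.700 F3585
G1 X102.444 Y154.478
G1 X112.279 Y154.621
G1 X118.523 Y147.020
G1 X116.474 Y137.400
G1 X107.674 Y133.004
G1 X98.751 Y137.143
M5

Since the viewBox matches the mm dimensions, user units are millimetres directly. The only transform is the Y-flip y_m = 172.606 − y_svg.

Shape 1 is a regular polygon drawn with `<path>`. Its stroke #0000ff means engrave at S352, F3585. After flipping Y the toolpath is (114.773,64.076) → (126.906,78.435) → (144.311,71.333) → (142.935,52.585) → (124.680,48.100) → (114.773,64.076), returning to the start.

Shape 2 is a open polyline drawn with `<path>`. Its stroke #008000 means cut at S810, F1058. After flipping Y the toolpath is (197.730,158.918) → (129.993,104.562) → (141.300,71.842).

Shape 3 is a regular polygon drawn with `<polygon>`. Its stroke #008000 means cut at S810, F1058. After flipping Y the toolpath is (177.166,38.332) → (170.832,36.696) → (165.604,40.629) → (165.419,47.168) → (170.416,51.391) → (176.833,50.116) → (179.837,44.304) → (177.166,38.332), returning to the start.

Shape 4 is a cubic bezier drawn with `<path>`. Its stroke #008000 means cut at S810, F1058. After flipping Y the toolpath is (30.799,15.031) → (25.582,49.395) → (26.665,98.239) → (30.643,140.830) → (34.110,156.433).

Shape 5 is a regular polygon drawn with `<polygon>`. Its stroke #0000ff means engrave at S352, F3585. After flipping Y the toolpath is (98.751,137.143) → (96.424,146.700) → (102.444,154.478) → (112.279,154.621) → (118.523,147.020) → (116.474,137.400) → (107.674,133.004) → (98.751,137.143), returning to the start.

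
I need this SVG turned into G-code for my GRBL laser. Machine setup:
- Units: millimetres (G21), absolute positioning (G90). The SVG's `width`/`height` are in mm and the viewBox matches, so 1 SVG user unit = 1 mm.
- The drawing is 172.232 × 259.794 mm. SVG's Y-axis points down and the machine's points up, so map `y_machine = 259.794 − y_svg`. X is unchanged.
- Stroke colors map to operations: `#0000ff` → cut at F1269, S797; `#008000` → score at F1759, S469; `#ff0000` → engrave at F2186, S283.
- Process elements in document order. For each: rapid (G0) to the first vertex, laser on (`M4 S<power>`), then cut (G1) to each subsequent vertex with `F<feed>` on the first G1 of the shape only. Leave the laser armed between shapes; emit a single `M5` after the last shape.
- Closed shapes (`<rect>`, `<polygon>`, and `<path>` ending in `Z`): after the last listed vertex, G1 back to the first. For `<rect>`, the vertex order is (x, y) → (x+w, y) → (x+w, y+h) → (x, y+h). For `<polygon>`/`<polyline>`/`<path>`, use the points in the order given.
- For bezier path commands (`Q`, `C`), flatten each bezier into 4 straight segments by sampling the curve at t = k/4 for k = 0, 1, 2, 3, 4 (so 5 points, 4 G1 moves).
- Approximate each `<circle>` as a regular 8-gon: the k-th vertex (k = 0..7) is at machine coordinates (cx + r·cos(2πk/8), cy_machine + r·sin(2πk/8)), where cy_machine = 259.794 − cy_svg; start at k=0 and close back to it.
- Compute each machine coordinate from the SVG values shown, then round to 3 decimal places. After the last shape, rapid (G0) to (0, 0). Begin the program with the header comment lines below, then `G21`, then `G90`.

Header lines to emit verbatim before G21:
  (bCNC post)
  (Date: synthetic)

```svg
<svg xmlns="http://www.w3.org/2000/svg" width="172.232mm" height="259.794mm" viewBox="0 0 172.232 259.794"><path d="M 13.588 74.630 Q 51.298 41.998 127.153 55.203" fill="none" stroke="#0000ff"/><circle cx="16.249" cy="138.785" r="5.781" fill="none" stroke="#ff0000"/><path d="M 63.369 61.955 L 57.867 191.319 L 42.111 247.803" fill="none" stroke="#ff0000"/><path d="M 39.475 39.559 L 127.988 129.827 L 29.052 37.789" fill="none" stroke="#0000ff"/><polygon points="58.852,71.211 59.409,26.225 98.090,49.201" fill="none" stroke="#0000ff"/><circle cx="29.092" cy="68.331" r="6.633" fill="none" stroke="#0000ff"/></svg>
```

1 u = 1 mm; y_m = 259.794 − y.

[1] `<path>` quadratic bezier, #0000ff→cut S797 F1269: (13.588,185.164) → (34.827,198.615) → (60.834,206.337) → (91.610,208.329) → (127.153,204.591)

[2] `<circle>` circle, #ff0000→engrave S283 F2186: (22.030,121.009) → (20.337,125.097) → (16.249,126.790) → (12.161,125.097) → (10.468,121.009) → (12.161,116.921) → (16.249,115.228) → (20.337,116.921) → (22.030,121.009) (closed)

[3] `<path>` open polyline, #ff0000→engrave S283 F2186: (63.369,197.839) → (57.867,68.475) → (42.111,11.991)

[4] `<path>` open polyline, #0000ff→cut S797 F1269: (39.475,220.235) → (127.988,129.967) → (29.052,222.005)

[5] `<polygon>` regular polygon, #0000ff→cut S797 F1269: (58.852,188.583) → (59.409,233.569) → (98.090,210.593) → (58.852,188.583) (closed)

[6] `<circle>` circle, #0000ff→cut S797 F1269: (35.725,191.463) → (33.782,196.153) → (29.092,198.096) → (24.402,196.153) → (22.459,191.463) → (24.402,186.773) → (29.092,184.830) → (33.782,186.773) → (35.725,191.463) (closed)

(bCNC post)
(Date: synthetic)
G21
G90
G0 X13.588 Y185.164
M4 S797
G1 X34.827 Y198.615 F1269
G1 X60.834 Y206.337
G1 X91.610 Y208.329
G1 X127.153 Y204.591
G0 X22.030 Y121.009
M4 S283
G1 X20.337 Y125.097 F2186
G1 X16.249 Y126.790
G1 X12.161 Y125.097
G1 X10.468 Y121.009
G1 X12.161 Y116.921
G1 X16.249 Y115.228
G1 X20.337 Y116.921
G1 X22.030 Y121.009
G0 X63.369 Y197.839
M4 S283
G1 X57.867 Y68.475 F2186
G1 X42.111 Y11.991
G0 X39.475 Y220.235
M4 S797
G1 X127.988 Y129.967 F1269
G1 X29.052 Y222.005
G0 X58.852 Y188.583
M4 S797
G1 X59.409 Y233.569 F1269
G1 X98.090 Y210.593
G1 X58.852 Y188.583
G0 X35.725 Y191.463
M4 S797
G1 X33.782 Y196.153 F1269
G1 X29.092 Y198.096
G1 X24.402 Y196.153
G1 X22.459 Y191.463
G1 X24.402 Y186.773
G1 X29.092 Y184.830
G1 X33.782 Y186.773
G1 X35.725 Y191.463
M5
G0 X0.000 Y0.000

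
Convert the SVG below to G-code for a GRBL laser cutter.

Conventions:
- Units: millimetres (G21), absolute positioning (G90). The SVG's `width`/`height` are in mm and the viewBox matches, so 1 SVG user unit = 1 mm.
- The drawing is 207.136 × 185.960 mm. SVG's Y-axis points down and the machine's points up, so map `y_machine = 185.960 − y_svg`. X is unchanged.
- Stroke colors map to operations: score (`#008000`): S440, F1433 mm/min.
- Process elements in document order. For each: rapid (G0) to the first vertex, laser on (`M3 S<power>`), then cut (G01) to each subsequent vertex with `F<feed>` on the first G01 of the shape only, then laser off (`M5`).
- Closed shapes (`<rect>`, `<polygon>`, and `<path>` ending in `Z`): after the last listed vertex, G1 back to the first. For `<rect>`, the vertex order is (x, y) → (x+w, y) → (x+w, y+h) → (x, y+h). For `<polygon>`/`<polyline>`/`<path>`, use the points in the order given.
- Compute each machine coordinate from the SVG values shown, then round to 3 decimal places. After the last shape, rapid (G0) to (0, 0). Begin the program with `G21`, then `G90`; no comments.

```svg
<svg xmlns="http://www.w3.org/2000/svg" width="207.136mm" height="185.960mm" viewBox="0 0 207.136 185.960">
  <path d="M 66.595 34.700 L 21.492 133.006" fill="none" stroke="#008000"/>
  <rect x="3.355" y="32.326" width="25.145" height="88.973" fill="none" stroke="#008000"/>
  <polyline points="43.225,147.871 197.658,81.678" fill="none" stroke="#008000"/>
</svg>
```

1 u = 1 mm; y_m = 185.960 − y.

[1] `<path>` line segment, #008000→score S440 F1433: (66.595,151.260) → (21.492,52.954)

[2] `<rect>` rectangle, #008000→score S440 F1433: (3.355,153.634) → (28.500,153.634) → (28.500,64.661) → (3.355,64.661) → (3.355,153.634) (closed)

[3] `<polyline>` line segment, #008000→score S440 F1433: (43.225,38.089) → (197.658,104.282)

G21
G90
G0 X66.595 Y151.260
M3 S440
G01 X21.492 Y52.954 F1433
M5
G0 X3.355 Y153.634
M3 S440
G01 X28.500 Y153.634 F1433
G01 X28.500 Y64.661
G01 X3.355 Y64.661
G01 X3.355 Y153.634
M5
G0 X43.225 Y38.089
M3 S440
G01 X197.658 Y104.282 F1433
M5
G0 X0.000 Y0.000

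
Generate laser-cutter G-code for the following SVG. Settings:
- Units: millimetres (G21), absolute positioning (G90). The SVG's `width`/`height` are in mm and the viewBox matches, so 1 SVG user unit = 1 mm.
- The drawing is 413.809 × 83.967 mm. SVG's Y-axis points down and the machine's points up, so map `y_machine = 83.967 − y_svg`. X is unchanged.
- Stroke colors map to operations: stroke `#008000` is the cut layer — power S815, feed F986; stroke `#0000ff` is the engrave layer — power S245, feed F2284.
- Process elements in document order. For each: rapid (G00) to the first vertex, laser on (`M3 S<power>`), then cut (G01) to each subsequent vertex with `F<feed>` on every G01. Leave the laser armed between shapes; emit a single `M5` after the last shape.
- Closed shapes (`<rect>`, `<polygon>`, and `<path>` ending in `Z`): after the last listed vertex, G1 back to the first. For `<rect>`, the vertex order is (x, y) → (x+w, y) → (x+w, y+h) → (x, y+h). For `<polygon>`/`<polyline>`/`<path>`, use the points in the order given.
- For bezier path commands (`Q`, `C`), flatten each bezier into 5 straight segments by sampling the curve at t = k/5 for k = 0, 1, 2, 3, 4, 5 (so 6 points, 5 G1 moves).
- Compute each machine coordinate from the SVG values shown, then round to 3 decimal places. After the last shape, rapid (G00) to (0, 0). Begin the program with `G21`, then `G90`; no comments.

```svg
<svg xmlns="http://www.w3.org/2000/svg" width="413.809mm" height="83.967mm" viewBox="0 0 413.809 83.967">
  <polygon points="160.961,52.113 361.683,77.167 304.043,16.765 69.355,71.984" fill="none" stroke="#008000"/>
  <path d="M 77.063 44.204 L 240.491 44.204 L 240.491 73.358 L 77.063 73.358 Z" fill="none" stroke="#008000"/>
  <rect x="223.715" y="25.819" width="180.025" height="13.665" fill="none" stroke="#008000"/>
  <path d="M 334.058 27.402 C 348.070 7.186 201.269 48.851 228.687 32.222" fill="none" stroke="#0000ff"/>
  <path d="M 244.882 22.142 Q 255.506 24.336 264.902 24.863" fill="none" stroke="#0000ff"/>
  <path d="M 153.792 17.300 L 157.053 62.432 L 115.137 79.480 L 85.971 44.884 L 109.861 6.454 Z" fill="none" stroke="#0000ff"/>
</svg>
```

G21
G90
G00 X160.961 Y31.854
M3 S815
G01 X361.683 Y6.800 F986
G01 X304.043 Y67.202 F986
G01 X69.355 Y11.983 F986
G01 X160.961 Y31.854 F986
G00 X77.063 Y39.763
M3 S815
G01 X240.491 Y39.763 F986
G01 X240.491 Y10.609 F986
G01 X77.063 Y10.609 F986
G01 X77.063 Y39.763 F986
G00 X223.715 Y58.148
M3 S815
G01 X403.740 Y58.148 F986
G01 X403.740 Y44.483 F986
G01 X223.715 Y44.483 F986
G01 X223.715 Y58.148 F986
G00 X334.058 Y56.565
M3 S245
G01 X325.848 Y62.230 F2284
G01 X295.124 Y58.813 F2284
G01 X257.968 Y52.080 F2284
G01 X230.462 Y47.801 F2284
G01 X228.687 Y51.745 F2284
G00 X244.882 Y61.825
M3 S245
G01 X249.082 Y61.014 F2284
G01 X253.185 Y60.337 F2284
G01 X257.189 Y59.792 F2284
G01 X261.094 Y59.381 F2284
G01 X264.902 Y59.104 F2284
G00 X153.792 Y66.667
M3 S245
G01 X157.053 Y21.535 F2284
G01 X115.137 Y4.487 F2284
G01 X85.971 Y39.083 F2284
G01 X109.861 Y77.513 F2284
G01 X153.792 Y66.667 F2284
M5
G00 X0.000 Y0.000

viewBox `0 0 413.809 83.967` with mm width/height → 1 unit = 1 mm. Flip: y_m = 83.967 − y_svg.

**Shape 1** — `<polygon>` closed polygon, stroke `#008000` → cut (S815, F986). Machine vertices: (160.961,31.854) → (361.683,6.800) → (304.043,67.202) → (69.355,11.983) → (160.961,31.854). Closed: final G1 returns to the first vertex.

**Shape 2** — `<path>` rectangle, stroke `#008000` → cut (S815, F986). Machine vertices: (77.063,39.763) → (240.491,39.763) → (240.491,10.609) → (77.063,10.609) → (77.063,39.763). Closed: final G1 returns to the first vertex.

**Shape 3** — `<rect>` rectangle, stroke `#008000` → cut (S815, F986). Machine vertices: (223.715,58.148) → (403.740,58.148) → (403.740,44.483) → (223.715,44.483) → (223.715,58.148). Closed: final G1 returns to the first vertex.

**Shape 4** — `<path>` cubic bezier, stroke `#0000ff` → engrave (S245, F2284). Control points (SVG): P0=(334.058,27.402), P1=(348.070,7.186), P2=(201.269,48.851), P3=(228.687,32.222); sampled at t=k/5. Machine vertices: (334.058,56.565) → (325.848,62.230) → (295.124,58.813) → (257.968,52.080) → (230.462,47.801) → (228.687,51.745). Open path.

**Shape 5** — `<path>` quadratic bezier, stroke `#0000ff` → engrave (S245, F2284). Control points (SVG): P0=(244.882,22.142), P1=(255.506,24.336), P2=(264.902,24.863); sampled at t=k/5. Machine vertices: (244.882,61.825) → (249.082,61.014) → (253.185,60.337) → (257.189,59.792) → (261.094,59.381) → (264.902,59.104). Open path.

**Shape 6** — `<path>` regular polygon, stroke `#0000ff` → engrave (S245, F2284). Machine vertices: (153.792,66.667) → (157.053,21.535) → (115.137,4.487) → (85.971,39.083) → (109.861,77.513) → (153.792,66.667). Closed: final G1 returns to the first vertex.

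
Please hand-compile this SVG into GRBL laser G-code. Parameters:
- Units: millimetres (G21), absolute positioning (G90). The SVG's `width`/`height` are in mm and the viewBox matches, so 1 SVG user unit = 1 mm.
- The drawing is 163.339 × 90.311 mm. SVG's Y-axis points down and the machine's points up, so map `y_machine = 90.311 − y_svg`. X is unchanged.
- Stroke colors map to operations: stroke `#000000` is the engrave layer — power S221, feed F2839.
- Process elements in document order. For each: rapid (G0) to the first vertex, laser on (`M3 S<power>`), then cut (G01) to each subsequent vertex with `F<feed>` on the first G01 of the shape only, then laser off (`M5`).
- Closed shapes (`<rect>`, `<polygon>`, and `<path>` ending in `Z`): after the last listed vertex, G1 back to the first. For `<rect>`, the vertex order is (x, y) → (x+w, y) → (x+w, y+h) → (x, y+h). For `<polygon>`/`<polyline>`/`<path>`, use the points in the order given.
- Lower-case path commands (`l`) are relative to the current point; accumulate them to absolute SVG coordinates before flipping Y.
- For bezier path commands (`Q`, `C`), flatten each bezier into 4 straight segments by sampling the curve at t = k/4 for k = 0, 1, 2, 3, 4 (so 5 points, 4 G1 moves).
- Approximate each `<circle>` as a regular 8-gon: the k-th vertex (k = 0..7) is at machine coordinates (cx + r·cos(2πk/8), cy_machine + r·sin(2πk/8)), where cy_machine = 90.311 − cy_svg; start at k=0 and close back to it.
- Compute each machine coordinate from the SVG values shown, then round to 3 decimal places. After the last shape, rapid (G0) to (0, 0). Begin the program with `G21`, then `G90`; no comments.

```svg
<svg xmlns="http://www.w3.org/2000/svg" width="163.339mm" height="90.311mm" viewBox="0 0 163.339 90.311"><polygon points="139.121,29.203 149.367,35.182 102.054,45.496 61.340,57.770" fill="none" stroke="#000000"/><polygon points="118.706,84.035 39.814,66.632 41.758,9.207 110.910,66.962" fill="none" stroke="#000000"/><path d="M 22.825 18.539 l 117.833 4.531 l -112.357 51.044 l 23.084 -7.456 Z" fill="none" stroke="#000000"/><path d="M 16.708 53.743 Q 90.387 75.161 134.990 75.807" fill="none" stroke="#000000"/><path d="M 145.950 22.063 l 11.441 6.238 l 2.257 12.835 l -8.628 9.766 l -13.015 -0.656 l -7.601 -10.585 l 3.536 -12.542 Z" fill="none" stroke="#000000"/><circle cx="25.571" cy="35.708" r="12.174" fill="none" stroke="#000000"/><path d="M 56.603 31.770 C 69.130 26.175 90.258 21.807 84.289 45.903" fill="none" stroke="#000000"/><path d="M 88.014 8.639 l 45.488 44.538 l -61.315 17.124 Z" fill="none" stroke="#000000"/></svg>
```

G21
G90
G0 X139.121 Y61.108
M3 S221
G01 X149.367 Y55.129 F2839
G01 X102.054 Y44.815
G01 X61.340 Y32.541
G01 X139.121 Y61.108
M5
G0 X118.706 Y6.276
M3 S221
G01 X39.814 Y23.679 F2839
G01 X41.758 Y81.104
G01 X110.910 Y23.349
G01 X118.706 Y6.276
M5
G0 X22.825 Y71.772
M3 S221
G01 X140.658 Y67.241 F2839
G01 X28.301 Y16.197
G01 X51.385 Y23.653
G01 X22.825 Y71.772
M5
G0 X16.708 Y36.568
M3 S221
G01 X51.730 Y27.157 F2839
G01 X83.118 Y20.343
G01 X110.871 Y16.125
G01 X134.990 Y14.504
M5
G0 X145.950 Y68.248
M3 S221
G01 X157.391 Y62.010 F2839
G01 X159.648 Y49.175
G01 X151.020 Y39.409
G01 X138.005 Y40.065
G01 X130.404 Y50.650
G01 X133.940 Y63.192
G01 X145.950 Y68.248
M5
G0 X37.745 Y54.603
M3 S221
G01 X34.179 Y63.211 F2839
G01 X25.571 Y66.777
G01 X16.963 Y63.211
G01 X13.397 Y54.603
G01 X16.963 Y45.995
G01 X25.571 Y42.429
G01 X34.179 Y45.995
G01 X37.745 Y54.603
M5
G0 X56.603 Y58.541
M3 S221
G01 X67.053 Y62.082 F2839
G01 X77.382 Y62.609
G01 X84.243 Y57.569
G01 X84.289 Y44.408
M5
G0 X88.014 Y81.672
M3 S221
G01 X133.502 Y37.134 F2839
G01 X72.187 Y20.010
G01 X88.014 Y81.672
M5
G0 X0.000 Y0.000

viewBox `0 0 163.339 90.311` with mm width/height → 1 unit = 1 mm. Flip: y_m = 90.311 − y_svg.

**Shape 1** — `<polygon>` closed polygon, stroke `#000000` → engrave (S221, F2839). Machine vertices: (139.121,61.108) → (149.367,55.129) → (102.054,44.815) → (61.340,32.541) → (139.121,61.108). Closed: final G1 returns to the first vertex.

**Shape 2** — `<polygon>` closed polygon, stroke `#000000` → engrave (S221, F2839). Machine vertices: (118.706,6.276) → (39.814,23.679) → (41.758,81.104) → (110.910,23.349) → (118.706,6.276). Closed: final G1 returns to the first vertex.

**Shape 3** — `<path>` closed polygon, stroke `#000000` → engrave (S221, F2839). Machine vertices: (22.825,71.772) → (140.658,67.241) → (28.301,16.197) → (51.385,23.653) → (22.825,71.772). Closed: final G1 returns to the first vertex.

**Shape 4** — `<path>` quadratic bezier, stroke `#000000` → engrave (S221, F2839). Control points (SVG): P0=(16.708,53.743), P1=(90.387,75.161), P2=(134.990,75.807); sampled at t=k/4. Machine vertices: (16.708,36.568) → (51.730,27.157) → (83.118,20.343) → (110.871,16.125) → (134.990,14.504). Open path.

**Shape 5** — `<path>` regular polygon, stroke `#000000` → engrave (S221, F2839). Machine vertices: (145.950,68.248) → (157.391,62.010) → (159.648,49.175) → (151.020,39.409) → (138.005,40.065) → (130.404,50.650) → (133.940,63.192) → (145.950,68.248). Closed: final G1 returns to the first vertex.

**Shape 6** — `<circle>` circle, stroke `#000000` → engrave (S221, F2839). Machine vertices: (37.745,54.603) → (34.179,63.211) → (25.571,66.777) → (16.963,63.211) → (13.397,54.603) → (16.963,45.995) → (25.571,42.429) → (34.179,45.995) → (37.745,54.603). Closed: final G1 returns to the first vertex.

**Shape 7** — `<path>` cubic bezier, stroke `#000000` → engrave (S221, F2839). Control points (SVG): P0=(56.603,31.770), P1=(69.130,26.175), P2=(90.258,21.807), P3=(84.289,45.903); sampled at t=k/4. Machine vertices: (56.603,58.541) → (67.053,62.082) → (77.382,62.609) → (84.243,57.569) → (84.289,44.408). Open path.

**Shape 8** — `<path>` regular polygon, stroke `#000000` → engrave (S221, F2839). Machine vertices: (88.014,81.672) → (133.502,37.134) → (72.187,20.010) → (88.014,81.672). Closed: final G1 returns to the first vertex.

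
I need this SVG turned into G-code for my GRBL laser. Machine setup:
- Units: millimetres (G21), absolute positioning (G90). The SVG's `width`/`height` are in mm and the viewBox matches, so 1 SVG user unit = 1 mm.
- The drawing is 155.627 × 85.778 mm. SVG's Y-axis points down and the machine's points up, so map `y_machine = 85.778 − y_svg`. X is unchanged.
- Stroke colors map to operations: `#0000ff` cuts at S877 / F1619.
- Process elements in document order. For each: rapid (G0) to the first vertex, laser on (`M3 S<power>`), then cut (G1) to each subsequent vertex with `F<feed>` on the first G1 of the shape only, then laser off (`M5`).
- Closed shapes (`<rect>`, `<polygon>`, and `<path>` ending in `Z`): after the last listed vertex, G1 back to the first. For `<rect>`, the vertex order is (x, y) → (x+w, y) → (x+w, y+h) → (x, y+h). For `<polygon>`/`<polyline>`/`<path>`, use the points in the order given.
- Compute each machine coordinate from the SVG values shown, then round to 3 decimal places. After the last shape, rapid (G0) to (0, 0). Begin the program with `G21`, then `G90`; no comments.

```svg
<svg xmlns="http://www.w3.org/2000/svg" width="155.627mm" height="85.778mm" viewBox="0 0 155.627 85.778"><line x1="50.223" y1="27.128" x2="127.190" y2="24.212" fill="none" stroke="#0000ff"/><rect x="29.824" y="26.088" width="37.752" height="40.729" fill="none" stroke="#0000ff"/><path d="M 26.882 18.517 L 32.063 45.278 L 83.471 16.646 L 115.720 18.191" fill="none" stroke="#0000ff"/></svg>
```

Since the viewBox matches the mm dimensions, user units are millimetres directly. The only transform is the Y-flip y_m = 85.778 − y_svg.

Shape 1 is a line segment drawn with `<line>`. Its stroke #0000ff means cut at S877, F1619. After flipping Y the toolpath is (50.223,58.650) → (127.190,61.566).

Shape 2 is a rectangle drawn with `<rect>`. Its stroke #0000ff means cut at S877, F1619. After flipping Y the toolpath is (29.824,59.690) → (67.576,59.690) → (67.576,18.961) → (29.824,18.961) → (29.824,59.690), returning to the start.

Shape 3 is a open polyline drawn with `<path>`. Its stroke #0000ff means cut at S877, F1619. After flipping Y the toolpath is (26.882,67.261) → (32.063,40.500) → (83.471,69.132) → (115.720,67.587).

G21
G90
G0 X50.223 Y58.650
M3 S877
G1 X127.190 Y61.566 F1619
M5
G0 X29.824 Y59.690
M3 S877
G1 X67.576 Y59.690 F1619
G1 X67.576 Y18.961
G1 X29.824 Y18.961
G1 X29.824 Y59.690
M5
G0 X26.882 Y67.261
M3 S877
G1 X32.063 Y40.500 F1619
G1 X83.471 Y69.132
G1 X115.720 Y67.587
M5
G0 X0.000 Y0.000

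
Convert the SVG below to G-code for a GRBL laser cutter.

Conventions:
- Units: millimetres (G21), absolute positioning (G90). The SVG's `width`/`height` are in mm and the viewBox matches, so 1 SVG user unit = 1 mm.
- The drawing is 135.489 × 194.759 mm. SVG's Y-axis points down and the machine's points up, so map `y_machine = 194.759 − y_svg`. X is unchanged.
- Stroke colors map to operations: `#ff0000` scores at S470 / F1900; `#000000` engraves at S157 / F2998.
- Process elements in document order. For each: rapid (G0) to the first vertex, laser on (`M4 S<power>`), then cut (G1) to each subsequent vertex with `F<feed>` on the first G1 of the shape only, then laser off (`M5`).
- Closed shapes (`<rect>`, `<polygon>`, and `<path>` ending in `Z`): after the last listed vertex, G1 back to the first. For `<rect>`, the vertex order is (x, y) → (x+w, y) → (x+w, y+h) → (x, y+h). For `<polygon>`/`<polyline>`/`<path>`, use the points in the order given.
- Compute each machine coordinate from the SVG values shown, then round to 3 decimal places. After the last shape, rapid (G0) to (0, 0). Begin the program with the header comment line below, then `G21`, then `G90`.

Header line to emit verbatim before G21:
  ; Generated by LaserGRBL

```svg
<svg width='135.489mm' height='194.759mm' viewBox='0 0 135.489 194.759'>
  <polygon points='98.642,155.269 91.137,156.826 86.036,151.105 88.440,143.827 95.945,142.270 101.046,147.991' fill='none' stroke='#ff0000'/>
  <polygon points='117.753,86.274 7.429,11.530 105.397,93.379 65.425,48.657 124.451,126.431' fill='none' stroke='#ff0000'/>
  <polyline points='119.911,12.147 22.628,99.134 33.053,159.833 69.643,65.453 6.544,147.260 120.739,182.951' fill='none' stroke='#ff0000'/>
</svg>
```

; Generated by LaserGRBL
G21
G90
G0 X98.642 Y39.490
M4 S470
G1 X91.137 Y37.933 F1900
G1 X86.036 Y43.654
G1 X88.440 Y50.932
G1 X95.945 Y52.489
G1 X101.046 Y46.768
G1 X98.642 Y39.490
M5
G0 X117.753 Y108.485
M4 S470
G1 X7.429 Y183.229 F1900
G1 X105.397 Y101.380
G1 X65.425 Y146.102
G1 X124.451 Y68.328
G1 X117.753 Y108.485
M5
G0 X119.911 Y182.612
M4 S470
G1 X22.628 Y95.625 F1900
G1 X33.053 Y34.926
G1 X69.643 Y129.306
G1 X6.544 Y47.499
G1 X120.739 Y11.808
M5
G0 X0.000 Y0.000

viewBox `0 0 135.489 194.759` with mm width/height → 1 unit = 1 mm. Flip: y_m = 194.759 − y_svg.

**Shape 1** — `<polygon>` regular polygon, stroke `#ff0000` → score (S470, F1900). Machine vertices: (98.642,39.490) → (91.137,37.933) → (86.036,43.654) → (88.440,50.932) → (95.945,52.489) → (101.046,46.768) → (98.642,39.490). Closed: final G1 returns to the first vertex.

**Shape 2** — `<polygon>` closed polygon, stroke `#ff0000` → score (S470, F1900). Machine vertices: (117.753,108.485) → (7.429,183.229) → (105.397,101.380) → (65.425,146.102) → (124.451,68.328) → (117.753,108.485). Closed: final G1 returns to the first vertex.

**Shape 3** — `<polyline>` open polyline, stroke `#ff0000` → score (S470, F1900). Machine vertices: (119.911,182.612) → (22.628,95.625) → (33.053,34.926) → (69.643,129.306) → (6.544,47.499) → (120.739,11.808). Open path.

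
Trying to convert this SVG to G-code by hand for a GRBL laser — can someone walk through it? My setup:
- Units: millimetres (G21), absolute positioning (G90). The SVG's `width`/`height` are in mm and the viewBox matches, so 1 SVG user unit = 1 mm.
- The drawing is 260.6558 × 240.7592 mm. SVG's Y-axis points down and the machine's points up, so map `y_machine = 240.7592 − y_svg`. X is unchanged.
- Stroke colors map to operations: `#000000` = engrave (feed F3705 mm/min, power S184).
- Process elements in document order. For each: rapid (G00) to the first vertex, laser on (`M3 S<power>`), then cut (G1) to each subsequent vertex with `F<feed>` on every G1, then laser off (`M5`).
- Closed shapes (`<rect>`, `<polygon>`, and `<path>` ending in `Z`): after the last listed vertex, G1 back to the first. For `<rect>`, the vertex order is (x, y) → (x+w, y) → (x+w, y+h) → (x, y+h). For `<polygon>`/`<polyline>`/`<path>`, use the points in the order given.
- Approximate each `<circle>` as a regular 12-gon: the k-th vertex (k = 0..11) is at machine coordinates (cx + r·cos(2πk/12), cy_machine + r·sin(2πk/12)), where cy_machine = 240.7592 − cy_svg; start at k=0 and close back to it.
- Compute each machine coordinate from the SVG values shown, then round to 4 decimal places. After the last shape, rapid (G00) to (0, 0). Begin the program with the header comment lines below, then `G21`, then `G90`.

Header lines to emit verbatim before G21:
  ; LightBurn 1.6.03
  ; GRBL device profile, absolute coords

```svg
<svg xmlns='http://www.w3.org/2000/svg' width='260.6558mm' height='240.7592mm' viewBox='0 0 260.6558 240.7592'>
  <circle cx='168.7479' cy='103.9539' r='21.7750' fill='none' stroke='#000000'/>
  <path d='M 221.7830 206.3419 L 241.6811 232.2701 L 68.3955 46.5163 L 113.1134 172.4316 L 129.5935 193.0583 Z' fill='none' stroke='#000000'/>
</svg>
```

1 u = 1 mm; y_m = 240.7592 − y.

[1] `<circle>` circle, #000000→engrave S184 F3705: (190.5229,136.8053) → (187.6056,147.6928) → (179.6354,155.6630) → (168.7479,158.5803) → (157.8604,155.6630) → (149.8902,147.6928) → (146.9729,136.8053) → (149.8902,125.9178) → (157.8604,117.9476) → (168.7479,115.0303) → (179.6354,117.9476) → (187.6056,125.9178) → (190.5229,136.8053) (closed)

[2] `<path>` closed polygon, #000000→engrave S184 F3705: (221.7830,34.4173) → (241.6811,8.4891) → (68.3955,194.2429) → (113.1134,68.3276) → (129.5935,47.7009) → (221.7830,34.4173) (closed)

; LightBurn 1.6.03
; GRBL device profile, absolute coords
G21
G90
G00 X190.5229 Y136.8053
M3 S184
G1 X187.6056 Y147.6928 F3705
G1 X179.6354 Y155.6630 F3705
G1 X168.7479 Y158.5803 F3705
G1 X157.8604 Y155.6630 F3705
G1 X149.8902 Y147.6928 F3705
G1 X146.9729 Y136.8053 F3705
G1 X149.8902 Y125.9178 F3705
G1 X157.8604 Y117.9476 F3705
G1 X168.7479 Y115.0303 F3705
G1 X179.6354 Y117.9476 F3705
G1 X187.6056 Y125.9178 F3705
G1 X190.5229 Y136.8053 F3705
M5
G00 X221.7830 Y34.4173
M3 S184
G1 X241.6811 Y8.4891 F3705
G1 X68.3955 Y194.2429 F3705
G1 X113.1134 Y68.3276 F3705
G1 X129.5935 Y47.7009 F3705
G1 X221.7830 Y34.4173 F3705
M5
G00 X0.0000 Y0.0000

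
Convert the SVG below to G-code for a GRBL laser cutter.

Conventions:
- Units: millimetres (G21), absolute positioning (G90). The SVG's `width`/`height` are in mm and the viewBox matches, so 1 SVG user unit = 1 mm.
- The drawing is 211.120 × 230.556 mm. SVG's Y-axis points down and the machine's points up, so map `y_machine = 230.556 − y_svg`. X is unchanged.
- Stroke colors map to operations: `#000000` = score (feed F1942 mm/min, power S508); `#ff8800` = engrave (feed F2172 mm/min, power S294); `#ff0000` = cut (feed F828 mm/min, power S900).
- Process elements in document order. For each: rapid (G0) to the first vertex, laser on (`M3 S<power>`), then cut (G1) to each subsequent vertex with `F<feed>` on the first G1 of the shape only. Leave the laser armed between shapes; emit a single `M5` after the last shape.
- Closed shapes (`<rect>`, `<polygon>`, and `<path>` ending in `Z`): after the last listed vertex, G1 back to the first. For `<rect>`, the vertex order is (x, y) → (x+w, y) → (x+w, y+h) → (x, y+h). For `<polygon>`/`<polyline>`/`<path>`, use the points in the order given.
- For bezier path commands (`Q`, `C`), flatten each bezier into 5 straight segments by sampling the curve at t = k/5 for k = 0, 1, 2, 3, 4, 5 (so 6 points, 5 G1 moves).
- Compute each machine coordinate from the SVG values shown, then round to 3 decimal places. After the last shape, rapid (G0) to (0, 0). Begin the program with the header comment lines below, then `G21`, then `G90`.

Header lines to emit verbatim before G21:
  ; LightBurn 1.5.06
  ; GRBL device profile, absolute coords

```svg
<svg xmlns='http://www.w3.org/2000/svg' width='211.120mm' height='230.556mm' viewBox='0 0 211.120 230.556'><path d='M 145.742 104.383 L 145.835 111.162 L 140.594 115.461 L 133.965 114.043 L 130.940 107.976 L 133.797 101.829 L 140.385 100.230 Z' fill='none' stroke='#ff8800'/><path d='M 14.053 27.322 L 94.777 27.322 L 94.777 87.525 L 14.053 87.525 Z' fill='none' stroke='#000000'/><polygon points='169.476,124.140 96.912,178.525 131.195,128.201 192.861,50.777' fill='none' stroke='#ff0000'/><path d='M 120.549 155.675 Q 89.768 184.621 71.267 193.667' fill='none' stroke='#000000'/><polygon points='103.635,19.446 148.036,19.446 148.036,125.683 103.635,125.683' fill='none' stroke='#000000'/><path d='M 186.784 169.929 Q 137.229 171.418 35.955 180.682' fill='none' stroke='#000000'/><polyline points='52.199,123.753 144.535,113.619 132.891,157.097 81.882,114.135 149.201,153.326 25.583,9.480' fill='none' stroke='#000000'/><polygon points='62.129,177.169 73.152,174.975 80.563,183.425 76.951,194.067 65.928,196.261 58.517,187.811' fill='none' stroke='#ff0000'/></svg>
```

; LightBurn 1.5.06
; GRBL device profile, absolute coords
G21
G90
G0 X145.742 Y126.173
M3 S294
G1 X145.835 Y119.394 F2172
G1 X140.594 Y115.095
G1 X133.965 Y116.513
G1 X130.940 Y122.580
G1 X133.797 Y128.727
G1 X140.385 Y130.326
G1 X145.742 Y126.173
G0 X14.053 Y203.234
M3 S508
G1 X94.777 Y203.234 F1942
G1 X94.777 Y143.031
G1 X14.053 Y143.031
G1 X14.053 Y203.234
G0 X169.476 Y106.416
M3 S900
G1 X96.912 Y52.031 F828
G1 X131.195 Y102.355
G1 X192.861 Y179.779
G1 X169.476 Y106.416
G0 X120.549 Y74.881
M3 S508
G1 X108.728 Y64.099 F1942
G1 X97.889 Y54.908
G1 X88.033 Y47.310
G1 X79.159 Y41.303
G1 X71.267 Y36.889
G0 X103.635 Y211.110
M3 S508
G1 X148.036 Y211.110 F1942
G1 X148.036 Y104.873
G1 X103.635 Y104.873
G1 X103.635 Y211.110
G0 X186.784 Y60.627
M3 S508
G1 X164.893 Y59.720 F1942
G1 X138.865 Y58.192
G1 X108.699 Y56.041
G1 X74.396 Y53.269
G1 X35.955 Y49.874
G0 X52.199 Y106.803
M3 S508
G1 X144.535 Y116.937 F1942
G1 X132.891 Y73.459
G1 X81.882 Y116.421
G1 X149.201 Y77.230
G1 X25.583 Y221.076
G0 X62.129 Y53.387
M3 S900
G1 X73.152 Y55.581 F828
G1 X80.563 Y47.131
G1 X76.951 Y36.489
G1 X65.928 Y34.295
G1 X58.517 Y42.745
G1 X62.129 Y53.387
M5
G0 X0.000 Y0.000

viewBox `0 0 211.120 230.556` with mm width/height → 1 unit = 1 mm. Flip: y_m = 230.556 − y_svg.

**Shape 1** — `<path>` regular polygon, stroke `#ff8800` → engrave (S294, F2172). Machine vertices: (145.742,126.173) → (145.835,119.394) → (140.594,115.095) → (133.965,116.513) → (130.940,122.580) → (133.797,128.727) → (140.385,130.326) → (145.742,126.173). Closed: final G1 returns to the first vertex.

**Shape 2** — `<path>` rectangle, stroke `#000000` → score (S508, F1942). Machine vertices: (14.053,203.234) → (94.777,203.234) → (94.777,143.031) → (14.053,143.031) → (14.053,203.234). Closed: final G1 returns to the first vertex.

**Shape 3** — `<polygon>` closed polygon, stroke `#ff0000` → cut (S900, F828). Machine vertices: (169.476,106.416) → (96.912,52.031) → (131.195,102.355) → (192.861,179.779) → (169.476,106.416). Closed: final G1 returns to the first vertex.

**Shape 4** — `<path>` quadratic bezier, stroke `#000000` → score (S508, F1942). Control points (SVG): P0=(120.549,155.675), P1=(89.768,184.621), P2=(71.267,193.667); sampled at t=k/5. Machine vertices: (120.549,74.881) → (108.728,64.099) → (97.889,54.908) → (88.033,47.310) → (79.159,41.303) → (71.267,36.889). Open path.

**Shape 5** — `<polygon>` rectangle, stroke `#000000` → score (S508, F1942). Machine vertices: (103.635,211.110) → (148.036,211.110) → (148.036,104.873) → (103.635,104.873) → (103.635,211.110). Closed: final G1 returns to the first vertex.

**Shape 6** — `<path>` quadratic bezier, stroke `#000000` → score (S508, F1942). Control points (SVG): P0=(186.784,169.929), P1=(137.229,171.418), P2=(35.955,180.682); sampled at t=k/5. Machine vertices: (186.784,60.627) → (164.893,59.720) → (138.865,58.192) → (108.699,56.041) → (74.396,53.269) → (35.955,49.874). Open path.

**Shape 7** — `<polyline>` open polyline, stroke `#000000` → score (S508, F1942). Machine vertices: (52.199,106.803) → (144.535,116.937) → (132.891,73.459) → (81.882,116.421) → (149.201,77.230) → (25.583,221.076). Open path.

**Shape 8** — `<polygon>` regular polygon, stroke `#ff0000` → cut (S900, F828). Machine vertices: (62.129,53.387) → (73.152,55.581) → (80.563,47.131) → (76.951,36.489) → (65.928,34.295) → (58.517,42.745) → (62.129,53.387). Closed: final G1 returns to the first vertex.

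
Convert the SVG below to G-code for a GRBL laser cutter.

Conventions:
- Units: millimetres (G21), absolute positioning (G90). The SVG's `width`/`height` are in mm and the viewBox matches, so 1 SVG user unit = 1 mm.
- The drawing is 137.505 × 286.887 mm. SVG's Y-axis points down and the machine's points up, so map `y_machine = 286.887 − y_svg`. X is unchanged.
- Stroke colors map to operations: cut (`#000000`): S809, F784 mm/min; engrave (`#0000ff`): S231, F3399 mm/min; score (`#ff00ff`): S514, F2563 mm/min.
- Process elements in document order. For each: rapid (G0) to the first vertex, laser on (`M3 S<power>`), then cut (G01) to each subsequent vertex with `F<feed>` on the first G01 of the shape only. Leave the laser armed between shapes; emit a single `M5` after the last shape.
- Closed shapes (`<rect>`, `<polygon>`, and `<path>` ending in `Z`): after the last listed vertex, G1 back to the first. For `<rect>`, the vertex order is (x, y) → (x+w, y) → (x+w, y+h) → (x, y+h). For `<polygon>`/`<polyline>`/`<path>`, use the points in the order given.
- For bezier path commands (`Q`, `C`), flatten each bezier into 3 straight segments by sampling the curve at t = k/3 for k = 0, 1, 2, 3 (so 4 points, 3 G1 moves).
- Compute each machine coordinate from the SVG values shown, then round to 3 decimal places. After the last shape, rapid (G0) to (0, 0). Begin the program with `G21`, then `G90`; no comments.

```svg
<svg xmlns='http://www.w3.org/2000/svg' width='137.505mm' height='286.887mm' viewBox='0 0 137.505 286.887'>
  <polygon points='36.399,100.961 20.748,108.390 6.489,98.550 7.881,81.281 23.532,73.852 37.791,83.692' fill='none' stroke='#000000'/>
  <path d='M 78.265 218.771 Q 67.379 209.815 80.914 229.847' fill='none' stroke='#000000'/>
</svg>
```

G21
G90
G0 X36.399 Y185.926
M3 S809
G01 X20.748 Y178.497 F784
G01 X6.489 Y188.337
G01 X7.881 Y205.606
G01 X23.532 Y213.035
G01 X37.791 Y203.195
G01 X36.399 Y185.926
G0 X78.265 Y68.116
M3 S809
G01 X73.721 Y70.866 F784
G01 X74.604 Y67.174
G01 X80.914 Y57.040
M5
G0 X0.000 Y0.000

1 u = 1 mm; y_m = 286.887 − y.

[1] `<polygon>` regular polygon, #000000→cut S809 F784: (36.399,185.926) → (20.748,178.497) → (6.489,188.337) → (7.881,205.606) → (23.532,213.035) → (37.791,203.195) → (36.399,185.926) (closed)

[2] `<path>` quadratic bezier, #000000→cut S809 F784: (78.265,68.116) → (73.721,70.866) → (74.604,67.174) → (80.914,57.040)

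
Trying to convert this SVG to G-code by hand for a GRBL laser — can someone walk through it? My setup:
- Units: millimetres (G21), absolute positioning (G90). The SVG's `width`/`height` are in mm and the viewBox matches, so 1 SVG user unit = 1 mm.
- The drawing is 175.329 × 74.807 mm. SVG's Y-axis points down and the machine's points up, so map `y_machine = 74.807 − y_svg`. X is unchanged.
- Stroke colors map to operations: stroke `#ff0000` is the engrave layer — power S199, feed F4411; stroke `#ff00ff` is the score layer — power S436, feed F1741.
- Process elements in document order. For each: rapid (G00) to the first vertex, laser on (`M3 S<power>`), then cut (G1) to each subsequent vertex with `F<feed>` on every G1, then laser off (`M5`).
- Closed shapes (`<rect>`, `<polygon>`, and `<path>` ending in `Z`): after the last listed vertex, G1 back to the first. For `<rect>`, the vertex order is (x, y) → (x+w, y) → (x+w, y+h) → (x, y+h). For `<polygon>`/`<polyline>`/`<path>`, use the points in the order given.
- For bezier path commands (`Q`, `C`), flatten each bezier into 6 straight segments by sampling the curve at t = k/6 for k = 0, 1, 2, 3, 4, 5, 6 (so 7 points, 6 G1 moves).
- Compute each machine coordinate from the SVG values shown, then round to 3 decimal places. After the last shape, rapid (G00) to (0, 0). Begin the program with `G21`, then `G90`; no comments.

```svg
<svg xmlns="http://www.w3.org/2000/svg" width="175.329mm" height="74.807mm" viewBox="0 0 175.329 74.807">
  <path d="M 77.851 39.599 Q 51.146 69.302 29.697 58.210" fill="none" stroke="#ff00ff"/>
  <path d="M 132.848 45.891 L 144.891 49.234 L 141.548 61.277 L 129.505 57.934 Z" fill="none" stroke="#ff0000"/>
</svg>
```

viewBox `0 0 175.329 74.807` with mm width/height → 1 unit = 1 mm. Flip: y_m = 74.807 − y_svg.

**Shape 1** — `<path>` quadratic bezier, stroke `#ff00ff` → score (S436, F1741). Control points (SVG): P0=(77.851,39.599), P1=(51.146,69.302), P2=(29.697,58.210); sampled at t=k/6. Machine vertices: (77.851,35.208) → (69.095,26.440) → (60.632,19.939) → (52.460,15.704) → (44.580,13.735) → (36.993,14.033) → (29.697,16.597). Open path.

**Shape 2** — `<path>` regular polygon, stroke `#ff0000` → engrave (S199, F4411). Machine vertices: (132.848,28.916) → (144.891,25.573) → (141.548,13.530) → (129.505,16.873) → (132.848,28.916). Closed: final G1 returns to the first vertex.

G21
G90
G00 X77.851 Y35.208
M3 S436
G1 X69.095 Y26.440 F1741
G1 X60.632 Y19.939 F1741
G1 X52.460 Y15.704 F1741
G1 X44.580 Y13.735 F1741
G1 X36.993 Y14.033 F1741
G1 X29.697 Y16.597 F1741
M5
G00 X132.848 Y28.916
M3 S199
G1 X144.891 Y25.573 F4411
G1 X141.548 Y13.530 F4411
G1 X129.505 Y16.873 F4411
G1 X132.848 Y28.916 F4411
M5
G00 X0.000 Y0.000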